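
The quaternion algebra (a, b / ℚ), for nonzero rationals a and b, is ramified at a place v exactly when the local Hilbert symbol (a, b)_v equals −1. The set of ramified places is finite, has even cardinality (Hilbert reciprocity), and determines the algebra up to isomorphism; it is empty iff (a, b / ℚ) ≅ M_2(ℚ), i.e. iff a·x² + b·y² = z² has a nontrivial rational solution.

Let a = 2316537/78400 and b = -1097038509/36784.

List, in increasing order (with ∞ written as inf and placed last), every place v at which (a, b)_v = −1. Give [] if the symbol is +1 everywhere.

(a, b) ≡ (713, -30039) mod (ℚ^×)²; places V = {2, 3, 5, 7, 11, 17, 19, 23, 31, ∞}.
(a,b)_17: α=0, u≡9; β=3, v≡8 (mod 17); (9|17)=+1, (8|17)=+1; sign (−1)^0·+1^3·+1^0 = +1.
(a,b)_31: α=1, u≡17; β=1, v≡27 (mod 31); (17|31)=-1, (27|31)=-1; sign (−1)^1·-1^1·-1^1 = -1.
(a,b)_∞: sgn(713)=+, sgn(-30039)=−, so +1.
(a,b)_3: α=2, u≡2; β=1, v≡1 (mod 3); (2|3)=-1, (1|3)=+1; sign (−1)^0·-1^1·+1^2 = -1.
(a,b)_2: α=-6, β=-4; u≡1, v≡1 (mod 8); ε(u)ε(v)=0·0, αω(v)=-6·0, βω(u)=-4·0; sum ≡ 0  ⇒  +1.
(a,b)_11: α=0, u≡1; β=-2, v≡7 (mod 11); (1|11)=+1, (7|11)=-1; sign (−1)^0·+1^-2·-1^0 = +1.
(a,b)_19: α=2, u≡15; β=-1, v≡18 (mod 19); (15|19)=-1, (18|19)=-1; sign (−1)^0·-1^-1·-1^2 = -1.
(a,b)_5: α=-2, u≡2; β=0, v≡4 (mod 5); (2|5)=-1, (4|5)=+1; sign (−1)^0·-1^0·+1^-2 = +1.
(a,b)_23: α=1, u≡3; β=0, v≡5 (mod 23); (3|23)=+1, (5|23)=-1; sign (−1)^0·+1^0·-1^1 = -1.
(a,b)_7: α=-2, u≡5; β=4, v≡5 (mod 7); (5|7)=-1, (5|7)=-1; sign (−1)^0·-1^4·-1^-2 = +1.
(713, -30039 / ℚ) ramifies at {3, 19, 23, 31}: a division algebra.

[3, 19, 23, 31]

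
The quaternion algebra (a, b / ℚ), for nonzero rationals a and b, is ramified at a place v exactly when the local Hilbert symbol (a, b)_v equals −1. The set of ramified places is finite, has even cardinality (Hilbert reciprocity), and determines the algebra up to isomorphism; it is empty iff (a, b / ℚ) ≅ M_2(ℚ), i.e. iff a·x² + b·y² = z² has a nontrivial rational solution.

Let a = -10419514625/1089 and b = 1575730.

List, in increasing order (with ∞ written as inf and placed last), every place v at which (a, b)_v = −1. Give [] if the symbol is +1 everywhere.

Mod squares: a ≡ -787865, b ≡ 1575730. Check v ∈ {∞, 2, 3, 5, 11, 13, 17, 23, 31}.
v=3: a=3^-2·(≡1), b=3^0·(≡1) mod 3; (1|3)=+1, (1|3)=+1; (−1)^{-2·0·1}·(+1)^0·(+1)^-2 = +1.
v=∞: -787865 < 0 and 1575730 > 0  ⇒  (a,b)_∞ = +1.
v=11: a=11^-2·(≡7), b=11^0·(≡2) mod 11; (7|11)=-1, (2|11)=-1; (−1)^{-2·0·5}·(-1)^0·(-1)^-2 = +1.
v=13: a=13^1·(≡3), b=13^1·(≡11) mod 13; (3|13)=+1, (11|13)=-1; (−1)^{1·1·6}·(+1)^1·(-1)^1 = -1.
v=31: a=31^1·(≡16), b=31^1·(≡21) mod 31; (16|31)=+1, (21|31)=-1; (−1)^{1·1·15}·(+1)^1·(-1)^1 = +1.
v=23: a=23^3·(≡21), b=23^1·(≡16) mod 23; (21|23)=-1, (16|23)=+1; (−1)^{3·1·11}·(-1)^1·(+1)^3 = +1.
v=5: a=5^3·(≡2), b=5^1·(≡1) mod 5; (2|5)=-1, (1|5)=+1; (−1)^{3·1·2}·(-1)^1·(+1)^3 = -1.
v=17: a=17^1·(≡3), b=17^1·(≡6) mod 17; (3|17)=-1, (6|17)=-1; (−1)^{1·1·8}·(-1)^1·(-1)^1 = +1.
v=2: v_2(a)=0, v_2(b)=1; units ≡ 7, 1 (mod 8); ε·ε+αω+βω = 1·0+0·0+1·0 ≡ 0  ⇒  (a,b)_2 = +1.
(-787865, 1575730 / ℚ) ramifies at {5, 13}: a division algebra.

[5, 13]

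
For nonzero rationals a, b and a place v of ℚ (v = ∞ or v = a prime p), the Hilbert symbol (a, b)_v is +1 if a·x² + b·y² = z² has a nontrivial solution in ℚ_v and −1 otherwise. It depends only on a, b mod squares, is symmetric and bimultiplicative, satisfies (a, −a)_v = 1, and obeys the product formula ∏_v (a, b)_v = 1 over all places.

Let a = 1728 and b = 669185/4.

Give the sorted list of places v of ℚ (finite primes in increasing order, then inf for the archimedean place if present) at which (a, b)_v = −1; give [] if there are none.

[3, 5]

Mod squares: a ≡ 3, b ≡ 1265. Check v ∈ {∞, 2, 3, 5, 11, 23}.
v=∞: 3 > 0 and 1265 > 0  ⇒  (a,b)_∞ = +1.
v=11: a=11^0·(≡1), b=11^1·(≡4) mod 11; (1|11)=+1, (4|11)=+1; (−1)^{0·1·5}·(+1)^1·(+1)^0 = +1.
v=23: a=23^0·(≡3), b=23^3·(≡8) mod 23; (3|23)=+1, (8|23)=+1; (−1)^{0·3·11}·(+1)^3·(+1)^0 = +1.
v=3: a=3^3·(≡1), b=3^0·(≡2) mod 3; (1|3)=+1, (2|3)=-1; (−1)^{3·0·1}·(+1)^0·(-1)^3 = -1.
v=2: v_2(a)=6, v_2(b)=-2; units ≡ 3, 1 (mod 8); ε·ε+αω+βω = 1·0+6·0+-2·1 ≡ 0  ⇒  (a,b)_2 = +1.
v=5: a=5^0·(≡3), b=5^1·(≡3) mod 5; (3|5)=-1, (3|5)=-1; (−1)^{0·1·2}·(-1)^1·(-1)^0 = -1.
|Ram(3, 1265)| = 2, even; anisotropic at {3, 5}.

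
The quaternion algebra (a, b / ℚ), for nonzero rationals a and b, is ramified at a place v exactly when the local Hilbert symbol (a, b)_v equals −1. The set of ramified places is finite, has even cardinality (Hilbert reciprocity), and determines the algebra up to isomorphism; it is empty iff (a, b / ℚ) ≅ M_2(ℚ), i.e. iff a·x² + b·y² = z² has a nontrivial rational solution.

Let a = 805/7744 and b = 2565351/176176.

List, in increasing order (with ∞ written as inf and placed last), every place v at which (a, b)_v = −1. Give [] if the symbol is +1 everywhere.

[17, 23]

(a, b) ≡ (805, 35581) mod (ℚ^×)²; places V = {2, 3, 5, 7, 11, 13, 17, 23, ∞}.
(a,b)_7: α=1, u≡5; β=-1, v≡4 (mod 7); (5|7)=-1, (4|7)=+1; sign (−1)^1·-1^-1·+1^1 = +1.
(a,b)_17: α=0, u≡12; β=1, v≡9 (mod 17); (12|17)=-1, (9|17)=+1; sign (−1)^0·-1^1·+1^0 = -1.
(a,b)_3: α=0, u≡1; β=8, v≡1 (mod 3); (1|3)=+1, (1|3)=+1; sign (−1)^0·+1^8·+1^0 = +1.
(a,b)_23: α=1, u≡18; β=1, v≡9 (mod 23); (18|23)=+1, (9|23)=+1; sign (−1)^1·+1^1·+1^1 = -1.
(a,b)_11: α=-2, u≡10; β=-2, v≡2 (mod 11); (10|11)=-1, (2|11)=-1; sign (−1)^0·-1^-2·-1^-2 = +1.
(a,b)_5: α=1, u≡4; β=0, v≡1 (mod 5); (4|5)=+1, (1|5)=+1; sign (−1)^0·+1^0·+1^1 = +1.
(a,b)_13: α=0, u≡10; β=-1, v≡8 (mod 13); (10|13)=+1, (8|13)=-1; sign (−1)^0·+1^-1·-1^0 = +1.
(a,b)_∞: sgn(805)=+, sgn(35581)=+, so +1.
(a,b)_2: α=-6, β=-4; u≡5, v≡5 (mod 8); ε(u)ε(v)=0·0, αω(v)=-6·1, βω(u)=-4·1; sum ≡ 0  ⇒  +1.
(805, 35581 / ℚ) ramifies at {17, 23}: a division algebra.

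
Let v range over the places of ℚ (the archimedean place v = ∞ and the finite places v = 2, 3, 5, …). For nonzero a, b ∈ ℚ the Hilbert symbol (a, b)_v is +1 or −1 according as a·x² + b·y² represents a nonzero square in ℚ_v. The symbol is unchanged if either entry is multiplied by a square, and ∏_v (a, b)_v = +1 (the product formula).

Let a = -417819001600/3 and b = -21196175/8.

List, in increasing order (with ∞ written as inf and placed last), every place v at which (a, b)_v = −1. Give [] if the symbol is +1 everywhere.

Mod squares: a ≡ -273, b ≡ -286. Check v ∈ {∞, 2, 3, 5, 7, 11, 13}.
v=2: v_2(a)=8, v_2(b)=-3; units ≡ 7, 1 (mod 8); ε·ε+αω+βω = 1·0+8·0+-3·0 ≡ 0  ⇒  (a,b)_2 = +1.
v=∞: -273 < 0 and -286 < 0  ⇒  (a,b)_∞ = -1.
v=13: a=13^1·(≡6), b=13^1·(≡3) mod 13; (6|13)=-1, (3|13)=+1; (−1)^{1·1·6}·(-1)^1·(+1)^1 = -1.
v=5: a=5^2·(≡2), b=5^2·(≡1) mod 5; (2|5)=-1, (1|5)=+1; (−1)^{2·2·2}·(-1)^2·(+1)^2 = +1.
v=3: a=3^-1·(≡2), b=3^0·(≡2) mod 3; (2|3)=-1, (2|3)=-1; (−1)^{-1·0·1}·(-1)^0·(-1)^-1 = -1.
v=7: a=7^3·(≡5), b=7^2·(≡4) mod 7; (5|7)=-1, (4|7)=+1; (−1)^{3·2·3}·(-1)^2·(+1)^3 = +1.
v=11: a=11^4·(≡10), b=11^3·(≡10) mod 11; (10|11)=-1, (10|11)=-1; (−1)^{4·3·5}·(-1)^3·(-1)^4 = -1.
(-273, -286 / ℚ) ramifies at {3, 11, 13, ∞}: a division algebra.

[3, 11, 13, inf]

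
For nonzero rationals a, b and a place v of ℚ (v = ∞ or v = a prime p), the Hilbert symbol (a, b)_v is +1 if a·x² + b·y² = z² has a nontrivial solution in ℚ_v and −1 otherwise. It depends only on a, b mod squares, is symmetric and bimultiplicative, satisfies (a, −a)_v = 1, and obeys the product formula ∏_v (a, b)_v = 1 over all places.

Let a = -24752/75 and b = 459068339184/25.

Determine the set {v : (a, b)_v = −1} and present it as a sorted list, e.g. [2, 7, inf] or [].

Mod squares: a ≡ -4641, b ≡ 585546351. Check v ∈ {∞, 2, 3, 5, 7, 13, 17, 19, 23, 43, 47}.
v=2: v_2(a)=4, v_2(b)=4; units ≡ 7, 7 (mod 8); ε·ε+αω+βω = 1·1+4·0+4·0 ≡ 1  ⇒  (a,b)_2 = -1.
v=∞: -4641 < 0 and 585546351 > 0  ⇒  (a,b)_∞ = +1.
v=3: a=3^-1·(≡1), b=3^1·(≡2) mod 3; (1|3)=+1, (2|3)=-1; (−1)^{-1·1·1}·(+1)^1·(-1)^-1 = +1.
v=17: a=17^1·(≡13), b=17^1·(≡4) mod 17; (13|17)=+1, (4|17)=+1; (−1)^{1·1·8}·(+1)^1·(+1)^1 = +1.
v=5: a=5^-2·(≡1), b=5^-2·(≡4) mod 5; (1|5)=+1, (4|5)=+1; (−1)^{-2·-2·2}·(+1)^-2·(+1)^-2 = +1.
v=43: a=43^0·(≡22), b=43^1·(≡21) mod 43; (22|43)=-1, (21|43)=+1; (−1)^{0·1·21}·(-1)^1·(+1)^0 = -1.
v=23: a=23^0·(≡7), b=23^1·(≡21) mod 23; (7|23)=-1, (21|23)=-1; (−1)^{0·1·11}·(-1)^1·(-1)^0 = -1.
v=19: a=19^0·(≡14), b=19^1·(≡4) mod 19; (14|19)=-1, (4|19)=+1; (−1)^{0·1·9}·(-1)^1·(+1)^0 = -1.
v=7: a=7^1·(≡4), b=7^2·(≡6) mod 7; (4|7)=+1, (6|7)=-1; (−1)^{1·2·3}·(+1)^2·(-1)^1 = -1.
v=47: a=47^0·(≡9), b=47^1·(≡27) mod 47; (9|47)=+1, (27|47)=+1; (−1)^{0·1·23}·(+1)^1·(+1)^0 = +1.
v=13: a=13^1·(≡2), b=13^1·(≡10) mod 13; (2|13)=-1, (10|13)=+1; (−1)^{1·1·6}·(-1)^1·(+1)^1 = -1.
(-4641, 585546351 / ℚ) ramifies at {2, 7, 13, 19, 23, 43}: a division algebra.

[2, 7, 13, 19, 23, 43]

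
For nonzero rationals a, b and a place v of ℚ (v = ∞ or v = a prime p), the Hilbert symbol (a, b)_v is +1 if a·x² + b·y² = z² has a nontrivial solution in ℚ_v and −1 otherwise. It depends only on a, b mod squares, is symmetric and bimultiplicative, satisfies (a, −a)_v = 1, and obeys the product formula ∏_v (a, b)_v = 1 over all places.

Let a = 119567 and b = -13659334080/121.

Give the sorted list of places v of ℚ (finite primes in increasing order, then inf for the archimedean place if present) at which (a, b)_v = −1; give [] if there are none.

(a, b) ≡ (119567, -4355655) mod (ℚ^×)²; places V = {2, 3, 5, 7, 11, 17, 19, 29, 31, ∞}.
(a,b)_3: α=0, u≡2; β=1, v≡1 (mod 3); (2|3)=-1, (1|3)=+1; sign (−1)^0·-1^1·+1^0 = -1.
(a,b)_31: α=1, u≡13; β=1, v≡1 (mod 31); (13|31)=-1, (1|31)=+1; sign (−1)^1·-1^1·+1^1 = +1.
(a,b)_∞: sgn(119567)=+, sgn(-4355655)=−, so +1.
(a,b)_29: α=1, u≡5; β=1, v≡20 (mod 29); (5|29)=+1, (20|29)=+1; sign (−1)^0·+1^1·+1^1 = +1.
(a,b)_5: α=0, u≡2; β=1, v≡4 (mod 5); (2|5)=-1, (4|5)=+1; sign (−1)^0·-1^1·+1^0 = -1.
(a,b)_19: α=1, u≡4; β=1, v≡4 (mod 19); (4|19)=+1, (4|19)=+1; sign (−1)^1·+1^1·+1^1 = -1.
(a,b)_7: α=1, u≡1; β=2, v≡2 (mod 7); (1|7)=+1, (2|7)=+1; sign (−1)^0·+1^2·+1^1 = +1.
(a,b)_2: α=0, β=6; u≡7, v≡1 (mod 8); ε(u)ε(v)=1·0, αω(v)=0·0, βω(u)=6·0; sum ≡ 0  ⇒  +1.
(a,b)_17: α=0, u≡6; β=1, v≡2 (mod 17); (6|17)=-1, (2|17)=+1; sign (−1)^0·-1^1·+1^0 = -1.
(a,b)_11: α=0, u≡8; β=-2, v≡4 (mod 11); (8|11)=-1, (4|11)=+1; sign (−1)^0·-1^-2·+1^0 = +1.
(119567, -4355655 / ℚ) ramifies at {3, 5, 17, 19}: a division algebra.

[3, 5, 17, 19]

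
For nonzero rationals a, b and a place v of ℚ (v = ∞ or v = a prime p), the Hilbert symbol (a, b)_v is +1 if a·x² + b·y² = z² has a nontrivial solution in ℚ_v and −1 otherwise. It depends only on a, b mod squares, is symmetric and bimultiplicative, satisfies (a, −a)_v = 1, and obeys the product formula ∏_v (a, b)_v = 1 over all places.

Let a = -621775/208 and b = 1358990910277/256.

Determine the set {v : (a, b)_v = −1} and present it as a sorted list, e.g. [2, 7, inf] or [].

(a, b) ≡ (-323323, 13) mod (ℚ^×)²; places V = {2, 5, 7, 11, 13, 17, 19, ∞}.
(a,b)_13: α=-1, u≡5; β=3, v≡12 (mod 13); (5|13)=-1, (12|13)=+1; sign (−1)^0·-1^3·+1^-1 = -1.
(a,b)_17: α=1, u≡15; β=2, v≡4 (mod 17); (15|17)=+1, (4|17)=+1; sign (−1)^0·+1^2·+1^1 = +1.
(a,b)_∞: sgn(-323323)=−, sgn(13)=+, so +1.
(a,b)_19: α=1, u≡7; β=2, v≡18 (mod 19); (7|19)=+1, (18|19)=-1; sign (−1)^0·+1^2·-1^1 = -1.
(a,b)_2: α=-4, β=-8; u≡5, v≡5 (mod 8); ε(u)ε(v)=0·0, αω(v)=-4·1, βω(u)=-8·1; sum ≡ 0  ⇒  +1.
(a,b)_7: α=1, u≡1; β=2, v≡3 (mod 7); (1|7)=+1, (3|7)=-1; sign (−1)^0·+1^2·-1^1 = -1.
(a,b)_5: α=2, u≡3; β=0, v≡2 (mod 5); (3|5)=-1, (2|5)=-1; sign (−1)^0·-1^0·-1^2 = +1.
(a,b)_11: α=1, u≡7; β=2, v≡8 (mod 11); (7|11)=-1, (8|11)=-1; sign (−1)^0·-1^2·-1^1 = -1.
Ram(-323323, 13) = {7, 11, 13, 19}; no ℚ_7-point on the conic.

[7, 11, 13, 19]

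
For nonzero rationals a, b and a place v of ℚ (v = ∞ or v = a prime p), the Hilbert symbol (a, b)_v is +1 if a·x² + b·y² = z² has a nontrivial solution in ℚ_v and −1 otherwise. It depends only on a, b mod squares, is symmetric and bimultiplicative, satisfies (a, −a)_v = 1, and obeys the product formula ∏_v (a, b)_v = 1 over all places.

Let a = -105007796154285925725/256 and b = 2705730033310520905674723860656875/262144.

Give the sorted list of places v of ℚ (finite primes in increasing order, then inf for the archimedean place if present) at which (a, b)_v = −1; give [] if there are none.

Mod squares: a ≡ -28101, b ≡ 4075291. Check v ∈ {∞, 2, 3, 5, 11, 17, 19, 29, 31, 37}.
v=31: a=31^2·(≡19), b=31^3·(≡15) mod 31; (19|31)=+1, (15|31)=-1; (−1)^{2·3·15}·(+1)^3·(-1)^2 = +1.
v=37: a=37^2·(≡19), b=37^3·(≡5) mod 37; (19|37)=-1, (5|37)=-1; (−1)^{2·3·18}·(-1)^3·(-1)^2 = -1.
v=3: a=3^3·(≡2), b=3^6·(≡1) mod 3; (2|3)=-1, (1|3)=+1; (−1)^{3·6·1}·(-1)^6·(+1)^3 = +1.
v=29: a=29^1·(≡21), b=29^2·(≡2) mod 29; (21|29)=-1, (2|29)=-1; (−1)^{1·2·14}·(-1)^2·(-1)^1 = -1.
v=2: v_2(a)=-8, v_2(b)=-18; units ≡ 3, 3 (mod 8); ε·ε+αω+βω = 1·1+-8·1+-18·1 ≡ 1  ⇒  (a,b)_2 = -1.
v=5: a=5^2·(≡1), b=5^4·(≡4) mod 5; (1|5)=+1, (4|5)=+1; (−1)^{2·4·2}·(+1)^4·(+1)^2 = +1.
v=∞: -28101 < 0 and 4075291 > 0  ⇒  (a,b)_∞ = +1.
v=17: a=17^3·(≡2), b=17^5·(≡3) mod 17; (2|17)=+1, (3|17)=-1; (−1)^{3·5·8}·(+1)^5·(-1)^3 = -1.
v=11: a=11^2·(≡3), b=11^3·(≡5) mod 11; (3|11)=+1, (5|11)=+1; (−1)^{2·3·5}·(+1)^3·(+1)^2 = +1.
v=19: a=19^3·(≡15), b=19^5·(≡17) mod 19; (15|19)=-1, (17|19)=+1; (−1)^{3·5·9}·(-1)^5·(+1)^3 = +1.
Ram(-28101, 4075291) = {2, 17, 29, 37}; no ℚ_2-point on the conic.

[2, 17, 29, 37]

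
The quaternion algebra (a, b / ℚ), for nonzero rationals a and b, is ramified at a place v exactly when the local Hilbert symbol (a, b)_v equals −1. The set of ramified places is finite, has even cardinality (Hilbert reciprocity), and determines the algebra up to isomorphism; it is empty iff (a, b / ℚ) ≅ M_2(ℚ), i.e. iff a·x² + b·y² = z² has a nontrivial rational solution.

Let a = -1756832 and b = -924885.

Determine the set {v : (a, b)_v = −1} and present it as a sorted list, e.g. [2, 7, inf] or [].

(a, b) ≡ (-109802, -102765) mod (ℚ^×)²; places V = {2, 3, 5, 7, 11, 13, 17, 23, 31, ∞}.
(a,b)_2: α=5, β=0; u≡3, v≡3 (mod 8); ε(u)ε(v)=1·1, αω(v)=5·1, βω(u)=0·1; sum ≡ 0  ⇒  +1.
(a,b)_∞: sgn(-109802)=−, sgn(-102765)=−, so -1.
(a,b)_3: α=0, u≡1; β=3, v≡2 (mod 3); (1|3)=+1, (2|3)=-1; sign (−1)^0·+1^3·-1^0 = +1.
(a,b)_13: α=0, u≡1; β=1, v≡4 (mod 13); (1|13)=+1, (4|13)=+1; sign (−1)^0·+1^1·+1^0 = +1.
(a,b)_11: α=1, u≡8; β=0, v≡6 (mod 11); (8|11)=-1, (6|11)=-1; sign (−1)^0·-1^0·-1^1 = -1.
(a,b)_7: α=1, u≡2; β=0, v≡4 (mod 7); (2|7)=+1, (4|7)=+1; sign (−1)^0·+1^0·+1^1 = +1.
(a,b)_5: α=0, u≡3; β=1, v≡3 (mod 5); (3|5)=-1, (3|5)=-1; sign (−1)^0·-1^1·-1^0 = -1.
(a,b)_31: α=1, u≡27; β=1, v≡18 (mod 31); (27|31)=-1, (18|31)=+1; sign (−1)^1·-1^1·+1^1 = +1.
(a,b)_17: α=0, u≡16; β=1, v≡12 (mod 17); (16|17)=+1, (12|17)=-1; sign (−1)^0·+1^1·-1^0 = +1.
(a,b)_23: α=1, u≡22; β=0, v≡14 (mod 23); (22|23)=-1, (14|23)=-1; sign (−1)^0·-1^0·-1^1 = -1.
|Ram(-109802, -102765)| = 4, even; anisotropic at {5, 11, 23, ∞}.

[5, 11, 23, inf]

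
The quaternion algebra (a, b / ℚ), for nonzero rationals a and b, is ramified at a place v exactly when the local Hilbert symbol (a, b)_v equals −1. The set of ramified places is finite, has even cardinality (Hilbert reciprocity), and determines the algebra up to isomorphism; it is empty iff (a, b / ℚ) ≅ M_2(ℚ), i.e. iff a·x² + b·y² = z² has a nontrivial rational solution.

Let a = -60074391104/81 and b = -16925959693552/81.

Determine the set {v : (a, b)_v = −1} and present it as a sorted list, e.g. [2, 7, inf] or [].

(a, b) ≡ (-1774409, -40811407) mod (ℚ^×)²; places V = {2, 3, 7, 13, 17, 23, 31, 37, ∞}.
(a,b)_2: α=6, β=4; u≡7, v≡1 (mod 8); ε(u)ε(v)=1·0, αω(v)=6·0, βω(u)=4·0; sum ≡ 0  ⇒  +1.
(a,b)_17: α=1, u≡6; β=1, v≡16 (mod 17); (6|17)=-1, (16|17)=+1; sign (−1)^0·-1^1·+1^1 = -1.
(a,b)_23: α=2, u≡4; β=3, v≡3 (mod 23); (4|23)=+1, (3|23)=+1; sign (−1)^0·+1^3·+1^2 = +1.
(a,b)_∞: sgn(-1774409)=−, sgn(-40811407)=−, so -1.
(a,b)_37: α=1, u≡31; β=1, v≡30 (mod 37); (31|37)=-1, (30|37)=+1; sign (−1)^0·-1^1·+1^1 = -1.
(a,b)_31: α=1, u≡25; β=1, v≡30 (mod 31); (25|31)=+1, (30|31)=-1; sign (−1)^1·+1^1·-1^1 = +1.
(a,b)_7: α=1, u≡4; β=3, v≡2 (mod 7); (4|7)=+1, (2|7)=+1; sign (−1)^1·+1^3·+1^1 = -1.
(a,b)_13: α=1, u≡5; β=1, v≡8 (mod 13); (5|13)=-1, (8|13)=-1; sign (−1)^0·-1^1·-1^1 = +1.
(a,b)_3: α=-4, u≡1; β=-4, v≡2 (mod 3); (1|3)=+1, (2|3)=-1; sign (−1)^0·+1^-4·-1^-4 = +1.
(-1774409, -40811407 / ℚ) ramifies at {7, 17, 37, ∞}: a division algebra.

[7, 17, 37, inf]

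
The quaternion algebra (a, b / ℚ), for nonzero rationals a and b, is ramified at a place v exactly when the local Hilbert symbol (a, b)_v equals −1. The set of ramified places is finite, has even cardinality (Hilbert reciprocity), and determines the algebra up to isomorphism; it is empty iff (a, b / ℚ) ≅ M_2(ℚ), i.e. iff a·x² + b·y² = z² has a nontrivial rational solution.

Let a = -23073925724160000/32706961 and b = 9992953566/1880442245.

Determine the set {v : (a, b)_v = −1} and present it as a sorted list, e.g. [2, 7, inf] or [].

(a, b) ≡ (-51, 230) mod (ℚ^×)²; places V = {2, 3, 5, 7, 11, 17, 19, 23, 41, 43, ∞}.
(a,b)_11: α=0, u≡3; β=-2, v≡2 (mod 11); (3|11)=+1, (2|11)=-1; sign (−1)^0·+1^-2·-1^0 = +1.
(a,b)_19: α=-2, u≡4; β=0, v≡18 (mod 19); (4|19)=+1, (18|19)=-1; sign (−1)^0·+1^0·-1^-2 = +1.
(a,b)_17: α=5, u≡14; β=6, v≡9 (mod 17); (14|17)=-1, (9|17)=+1; sign (−1)^0·-1^6·+1^5 = +1.
(a,b)_43: α=-2, u≡15; β=-2, v≡25 (mod 43); (15|43)=+1, (25|43)=+1; sign (−1)^0·+1^-2·+1^-2 = +1.
(a,b)_23: α=2, u≡3; β=1, v≡5 (mod 23); (3|23)=+1, (5|23)=-1; sign (−1)^0·+1^1·-1^2 = +1.
(a,b)_7: α=-2, u≡6; β=0, v≡5 (mod 7); (6|7)=-1, (5|7)=-1; sign (−1)^0·-1^0·-1^-2 = +1.
(a,b)_5: α=4, u≡4; β=-1, v≡4 (mod 5); (4|5)=+1, (4|5)=+1; sign (−1)^0·+1^-1·+1^4 = +1.
(a,b)_∞: sgn(-51)=−, sgn(230)=+, so +1.
(a,b)_41: α=0, u≡18; β=-2, v≡32 (mod 41); (18|41)=+1, (32|41)=+1; sign (−1)^0·+1^-2·+1^0 = +1.
(a,b)_3: α=1, u≡1; β=2, v≡2 (mod 3); (1|3)=+1, (2|3)=-1; sign (−1)^0·+1^2·-1^1 = -1.
(a,b)_2: α=14, β=1; u≡5, v≡3 (mod 8); ε(u)ε(v)=0·1, αω(v)=14·1, βω(u)=1·1; sum ≡ 1  ⇒  -1.
(-51, 230 / ℚ) ramifies at {2, 3}: a division algebra.

[2, 3]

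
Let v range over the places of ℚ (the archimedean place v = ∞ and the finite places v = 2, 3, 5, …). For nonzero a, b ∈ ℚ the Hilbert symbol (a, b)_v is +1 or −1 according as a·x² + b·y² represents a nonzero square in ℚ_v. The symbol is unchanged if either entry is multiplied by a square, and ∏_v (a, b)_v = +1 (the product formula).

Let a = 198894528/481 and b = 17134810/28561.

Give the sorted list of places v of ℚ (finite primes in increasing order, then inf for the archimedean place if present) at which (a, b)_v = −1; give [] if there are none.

(a, b) ≡ (41847, 10) mod (ℚ^×)²; places V = {2, 3, 5, 7, 11, 13, 17, 29, 37, ∞}.
(a,b)_37: α=-1, u≡25; β=0, v≡25 (mod 37); (25|37)=+1, (25|37)=+1; sign (−1)^0·+1^0·+1^-1 = +1.
(a,b)_2: α=6, β=1; u≡7, v≡5 (mod 8); ε(u)ε(v)=1·0, αω(v)=6·1, βω(u)=1·0; sum ≡ 0  ⇒  +1.
(a,b)_29: α=1, u≡25; β=0, v≡18 (mod 29); (25|29)=+1, (18|29)=-1; sign (−1)^0·+1^0·-1^1 = -1.
(a,b)_17: α=0, u≡14; β=2, v≡11 (mod 17); (14|17)=-1, (11|17)=-1; sign (−1)^0·-1^2·-1^0 = +1.
(a,b)_7: α=2, u≡2; β=2, v≡5 (mod 7); (2|7)=+1, (5|7)=-1; sign (−1)^0·+1^2·-1^2 = +1.
(a,b)_11: α=0, u≡1; β=2, v≡8 (mod 11); (1|11)=+1, (8|11)=-1; sign (−1)^0·+1^2·-1^0 = +1.
(a,b)_3: α=7, u≡2; β=0, v≡1 (mod 3); (2|3)=-1, (1|3)=+1; sign (−1)^0·-1^0·+1^7 = +1.
(a,b)_∞: sgn(41847)=+, sgn(10)=+, so +1.
(a,b)_13: α=-1, u≡6; β=-4, v≡4 (mod 13); (6|13)=-1, (4|13)=+1; sign (−1)^0·-1^-4·+1^-1 = +1.
(a,b)_5: α=0, u≡3; β=1, v≡2 (mod 5); (3|5)=-1, (2|5)=-1; sign (−1)^0·-1^1·-1^0 = -1.
Ram(41847, 10) = {5, 29}; no ℚ_5-point on the conic.

[5, 29]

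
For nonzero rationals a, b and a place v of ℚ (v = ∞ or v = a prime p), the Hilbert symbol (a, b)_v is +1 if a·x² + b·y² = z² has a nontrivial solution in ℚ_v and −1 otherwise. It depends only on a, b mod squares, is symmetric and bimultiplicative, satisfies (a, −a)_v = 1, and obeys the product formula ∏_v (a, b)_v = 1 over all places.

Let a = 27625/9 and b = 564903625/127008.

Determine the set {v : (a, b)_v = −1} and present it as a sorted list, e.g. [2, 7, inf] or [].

[5, 13]

(a, b) ≡ (1105, 2210) mod (ℚ^×)²; places V = {2, 3, 5, 7, 11, 13, 17, ∞}.
(a,b)_∞: sgn(1105)=+, sgn(2210)=+, so +1.
(a,b)_2: α=0, β=-5; u≡1, v≡1 (mod 8); ε(u)ε(v)=0·0, αω(v)=0·0, βω(u)=-5·0; sum ≡ 0  ⇒  +1.
(a,b)_3: α=-2, u≡1; β=-4, v≡2 (mod 3); (1|3)=+1, (2|3)=-1; sign (−1)^0·+1^-4·-1^-2 = +1.
(a,b)_5: α=3, u≡4; β=3, v≡3 (mod 5); (4|5)=+1, (3|5)=-1; sign (−1)^0·+1^3·-1^3 = -1.
(a,b)_13: α=1, u≡5; β=3, v≡1 (mod 13); (5|13)=-1, (1|13)=+1; sign (−1)^0·-1^3·+1^1 = -1.
(a,b)_7: α=0, u≡5; β=-2, v≡3 (mod 7); (5|7)=-1, (3|7)=-1; sign (−1)^0·-1^-2·-1^0 = +1.
(a,b)_11: α=0, u≡9; β=2, v≡8 (mod 11); (9|11)=+1, (8|11)=-1; sign (−1)^0·+1^2·-1^0 = +1.
(a,b)_17: α=1, u≡3; β=1, v≡14 (mod 17); (3|17)=-1, (14|17)=-1; sign (−1)^0·-1^1·-1^1 = +1.
(1105, 2210 / ℚ) ramifies at {5, 13}: a division algebra.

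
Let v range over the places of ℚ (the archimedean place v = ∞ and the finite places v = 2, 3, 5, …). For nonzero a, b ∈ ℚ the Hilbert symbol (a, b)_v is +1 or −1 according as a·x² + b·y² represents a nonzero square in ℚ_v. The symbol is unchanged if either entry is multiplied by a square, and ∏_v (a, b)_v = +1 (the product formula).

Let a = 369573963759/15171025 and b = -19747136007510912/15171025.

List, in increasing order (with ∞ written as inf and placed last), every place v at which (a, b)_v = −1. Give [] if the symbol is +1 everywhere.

(a, b) ≡ (57239, -49407358) mod (ℚ^×)²; places V = {2, 3, 5, 7, 11, 13, 17, 19, 23, 29, 37, 41, ∞}.
(a,b)_11: α=4, u≡6; β=1, v≡2 (mod 11); (6|11)=-1, (2|11)=-1; sign (−1)^0·-1^1·-1^4 = -1.
(a,b)_5: α=-2, u≡4; β=-2, v≡3 (mod 5); (4|5)=+1, (3|5)=-1; sign (−1)^0·+1^-2·-1^-2 = +1.
(a,b)_7: α=3, u≡4; β=5, v≡1 (mod 7); (4|7)=+1, (1|7)=+1; sign (−1)^1·+1^5·+1^3 = -1.
(a,b)_23: α=0, u≡5; β=1, v≡6 (mod 23); (5|23)=-1, (6|23)=+1; sign (−1)^0·-1^1·+1^0 = -1.
(a,b)_19: α=-2, u≡16; β=-2, v≡14 (mod 19); (16|19)=+1, (14|19)=-1; sign (−1)^0·+1^-2·-1^-2 = +1.
(a,b)_41: α=-2, u≡17; β=-2, v≡40 (mod 41); (17|41)=-1, (40|41)=+1; sign (−1)^0·-1^-2·+1^-2 = +1.
(a,b)_37: α=1, u≡21; β=1, v≡12 (mod 37); (21|37)=+1, (12|37)=+1; sign (−1)^0·+1^1·+1^1 = +1.
(a,b)_2: α=0, β=7; u≡7, v≡1 (mod 8); ε(u)ε(v)=1·0, αω(v)=0·0, βω(u)=7·0; sum ≡ 0  ⇒  +1.
(a,b)_13: α=1, u≡1; β=1, v≡12 (mod 13); (1|13)=+1, (12|13)=+1; sign (−1)^0·+1^1·+1^1 = +1.
(a,b)_17: α=1, u≡16; β=2, v≡6 (mod 17); (16|17)=+1, (6|17)=-1; sign (−1)^0·+1^2·-1^1 = -1.
(a,b)_29: α=0, u≡1; β=1, v≡18 (mod 29); (1|29)=+1, (18|29)=-1; sign (−1)^0·+1^1·-1^0 = +1.
(a,b)_∞: sgn(57239)=+, sgn(-49407358)=−, so +1.
(a,b)_3: α=2, u≡2; β=2, v≡2 (mod 3); (2|3)=-1, (2|3)=-1; sign (−1)^0·-1^2·-1^2 = +1.
Ram(57239, -49407358) = {7, 11, 17, 23}; no ℚ_7-point on the conic.

[7, 11, 17, 23]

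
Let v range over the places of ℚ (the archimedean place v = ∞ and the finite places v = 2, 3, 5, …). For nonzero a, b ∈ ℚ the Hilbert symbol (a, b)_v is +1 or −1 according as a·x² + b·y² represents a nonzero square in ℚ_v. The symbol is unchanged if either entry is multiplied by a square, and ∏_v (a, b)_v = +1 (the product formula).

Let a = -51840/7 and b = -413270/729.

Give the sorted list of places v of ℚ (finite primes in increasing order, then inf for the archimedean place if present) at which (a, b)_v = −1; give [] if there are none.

(a, b) ≡ (-70, -1430) mod (ℚ^×)²; places V = {2, 3, 5, 7, 11, 13, 17, ∞}.
(a,b)_∞: sgn(-70)=−, sgn(-1430)=−, so -1.
(a,b)_17: α=0, u≡16; β=2, v≡1 (mod 17); (16|17)=+1, (1|17)=+1; sign (−1)^0·+1^2·+1^0 = +1.
(a,b)_11: α=0, u≡2; β=1, v≡2 (mod 11); (2|11)=-1, (2|11)=-1; sign (−1)^0·-1^1·-1^0 = -1.
(a,b)_3: α=4, u≡2; β=-6, v≡1 (mod 3); (2|3)=-1, (1|3)=+1; sign (−1)^0·-1^-6·+1^4 = +1.
(a,b)_7: α=-1, u≡2; β=0, v≡3 (mod 7); (2|7)=+1, (3|7)=-1; sign (−1)^0·+1^0·-1^-1 = -1.
(a,b)_2: α=7, β=1; u≡5, v≡5 (mod 8); ε(u)ε(v)=0·0, αω(v)=7·1, βω(u)=1·1; sum ≡ 0  ⇒  +1.
(a,b)_13: α=0, u≡8; β=1, v≡8 (mod 13); (8|13)=-1, (8|13)=-1; sign (−1)^0·-1^1·-1^0 = -1.
(a,b)_5: α=1, u≡1; β=1, v≡4 (mod 5); (1|5)=+1, (4|5)=+1; sign (−1)^0·+1^1·+1^1 = +1.
Ram(-70, -1430) = {7, 11, 13, ∞}; no ℚ_7-point on the conic.

[7, 11, 13, inf]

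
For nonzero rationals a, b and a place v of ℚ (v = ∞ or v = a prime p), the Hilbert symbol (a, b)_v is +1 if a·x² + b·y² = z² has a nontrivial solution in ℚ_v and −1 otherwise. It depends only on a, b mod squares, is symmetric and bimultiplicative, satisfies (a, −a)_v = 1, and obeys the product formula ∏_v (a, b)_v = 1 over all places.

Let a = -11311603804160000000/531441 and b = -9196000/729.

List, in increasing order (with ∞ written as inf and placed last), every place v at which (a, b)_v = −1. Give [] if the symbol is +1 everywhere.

(a, b) ≡ (-2090, -190) mod (ℚ^×)²; places V = {2, 3, 5, 11, 19, ∞}.
(a,b)_2: α=17, β=5; u≡3, v≡1 (mod 8); ε(u)ε(v)=1·0, αω(v)=17·0, βω(u)=5·1; sum ≡ 1  ⇒  -1.
(a,b)_11: α=5, u≡8; β=2, v≡7 (mod 11); (8|11)=-1, (7|11)=-1; sign (−1)^0·-1^2·-1^5 = -1.
(a,b)_5: α=7, u≡2; β=3, v≡3 (mod 5); (2|5)=-1, (3|5)=-1; sign (−1)^0·-1^3·-1^7 = +1.
(a,b)_3: α=-12, u≡1; β=-6, v≡2 (mod 3); (1|3)=+1, (2|3)=-1; sign (−1)^0·+1^-6·-1^-12 = +1.
(a,b)_19: α=3, u≡7; β=1, v≡9 (mod 19); (7|19)=+1, (9|19)=+1; sign (−1)^1·+1^1·+1^3 = -1.
(a,b)_∞: sgn(-2090)=−, sgn(-190)=−, so -1.
Ram(-2090, -190) = {2, 11, 19, ∞}; no ℚ_2-point on the conic.

[2, 11, 19, inf]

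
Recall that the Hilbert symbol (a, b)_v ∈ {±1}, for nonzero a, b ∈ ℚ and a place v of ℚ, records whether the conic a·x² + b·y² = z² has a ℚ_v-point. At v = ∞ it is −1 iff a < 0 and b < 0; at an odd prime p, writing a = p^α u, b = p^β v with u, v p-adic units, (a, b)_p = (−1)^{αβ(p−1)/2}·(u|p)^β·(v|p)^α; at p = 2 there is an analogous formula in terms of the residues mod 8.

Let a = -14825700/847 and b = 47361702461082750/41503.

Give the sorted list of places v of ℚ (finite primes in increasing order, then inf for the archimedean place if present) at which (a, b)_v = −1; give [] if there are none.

(a, b) ≡ (-399, 3570) mod (ℚ^×)²; places V = {2, 3, 5, 7, 11, 13, 17, 19, ∞}.
(a,b)_17: α=2, u≡15; β=5, v≡14 (mod 17); (15|17)=+1, (14|17)=-1; sign (−1)^0·+1^5·-1^2 = +1.
(a,b)_3: α=3, u≡2; β=7, v≡2 (mod 3); (2|3)=-1, (2|3)=-1; sign (−1)^1·-1^7·-1^3 = -1.
(a,b)_2: α=2, β=1; u≡1, v≡1 (mod 8); ε(u)ε(v)=0·0, αω(v)=2·0, βω(u)=1·0; sum ≡ 0  ⇒  +1.
(a,b)_19: α=1, u≡1; β=2, v≡6 (mod 19); (1|19)=+1, (6|19)=+1; sign (−1)^0·+1^2·+1^1 = +1.
(a,b)_∞: sgn(-399)=−, sgn(3570)=+, so +1.
(a,b)_7: α=-1, u≡3; β=-3, v≡3 (mod 7); (3|7)=-1, (3|7)=-1; sign (−1)^1·-1^-3·-1^-1 = -1.
(a,b)_13: α=0, u≡10; β=2, v≡6 (mod 13); (10|13)=+1, (6|13)=-1; sign (−1)^0·+1^2·-1^0 = +1.
(a,b)_11: α=-2, u≡8; β=-2, v≡2 (mod 11); (8|11)=-1, (2|11)=-1; sign (−1)^0·-1^-2·-1^-2 = +1.
(a,b)_5: α=2, u≡1; β=3, v≡4 (mod 5); (1|5)=+1, (4|5)=+1; sign (−1)^0·+1^3·+1^2 = +1.
(-399, 3570 / ℚ) ramifies at {3, 7}: a division algebra.

[3, 7]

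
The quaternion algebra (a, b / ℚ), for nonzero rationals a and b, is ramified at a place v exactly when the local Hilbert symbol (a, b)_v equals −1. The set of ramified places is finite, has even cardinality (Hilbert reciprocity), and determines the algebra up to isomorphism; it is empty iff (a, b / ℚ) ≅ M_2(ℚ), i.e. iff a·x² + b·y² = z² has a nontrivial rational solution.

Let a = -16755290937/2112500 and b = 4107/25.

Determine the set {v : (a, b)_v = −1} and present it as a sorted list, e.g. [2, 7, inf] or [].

[2, 5]

(a, b) ≡ (-165, 3) mod (ℚ^×)²; places V = {2, 3, 5, 7, 11, 13, 29, 37, ∞}.
(a,b)_∞: sgn(-165)=−, sgn(3)=+, so +1.
(a,b)_13: α=-2, u≡10; β=0, v≡1 (mod 13); (10|13)=+1, (1|13)=+1; sign (−1)^0·+1^0·+1^-2 = +1.
(a,b)_37: α=2, u≡29; β=2, v≡9 (mod 37); (29|37)=-1, (9|37)=+1; sign (−1)^0·-1^2·+1^2 = +1.
(a,b)_3: α=3, u≡2; β=1, v≡1 (mod 3); (2|3)=-1, (1|3)=+1; sign (−1)^1·-1^1·+1^3 = +1.
(a,b)_5: α=-5, u≡3; β=-2, v≡2 (mod 5); (3|5)=-1, (2|5)=-1; sign (−1)^0·-1^-2·-1^-5 = -1.
(a,b)_7: α=2, u≡6; β=0, v≡3 (mod 7); (6|7)=-1, (3|7)=-1; sign (−1)^0·-1^0·-1^2 = +1.
(a,b)_29: α=2, u≡23; β=0, v≡10 (mod 29); (23|29)=+1, (10|29)=-1; sign (−1)^0·+1^0·-1^2 = +1.
(a,b)_2: α=-2, β=0; u≡3, v≡3 (mod 8); ε(u)ε(v)=1·1, αω(v)=-2·1, βω(u)=0·1; sum ≡ 1  ⇒  -1.
(a,b)_11: α=1, u≡7; β=0, v≡5 (mod 11); (7|11)=-1, (5|11)=+1; sign (−1)^0·-1^0·+1^1 = +1.
(-165, 3 / ℚ) ramifies at {2, 5}: a division algebra.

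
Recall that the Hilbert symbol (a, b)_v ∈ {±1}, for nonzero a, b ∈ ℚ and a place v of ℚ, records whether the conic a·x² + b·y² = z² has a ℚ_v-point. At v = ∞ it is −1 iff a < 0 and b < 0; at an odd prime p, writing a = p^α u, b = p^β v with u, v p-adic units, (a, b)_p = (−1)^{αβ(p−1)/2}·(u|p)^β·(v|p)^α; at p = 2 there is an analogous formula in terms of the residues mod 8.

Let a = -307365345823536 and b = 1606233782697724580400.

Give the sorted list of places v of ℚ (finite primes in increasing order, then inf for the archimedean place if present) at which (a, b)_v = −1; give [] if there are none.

[3, 11, 13, 17]

Mod squares: a ≡ -91, b ≡ 51051. Check v ∈ {∞, 2, 3, 5, 7, 11, 13, 17}.
v=11: a=11^2·(≡6), b=11^1·(≡8) mod 11; (6|11)=-1, (8|11)=-1; (−1)^{2·1·5}·(-1)^1·(-1)^2 = -1.
v=∞: -91 < 0 and 51051 > 0  ⇒  (a,b)_∞ = +1.
v=13: a=13^3·(≡2), b=13^5·(≡1) mod 13; (2|13)=-1, (1|13)=+1; (−1)^{3·5·6}·(-1)^5·(+1)^3 = -1.
v=2: v_2(a)=4, v_2(b)=4; units ≡ 5, 3 (mod 8); ε·ε+αω+βω = 0·1+4·1+4·1 ≡ 0  ⇒  (a,b)_2 = +1.
v=17: a=17^2·(≡3), b=17^3·(≡6) mod 17; (3|17)=-1, (6|17)=-1; (−1)^{2·3·8}·(-1)^3·(-1)^2 = -1.
v=3: a=3^6·(≡2), b=3^5·(≡1) mod 3; (2|3)=-1, (1|3)=+1; (−1)^{6·5·1}·(-1)^5·(+1)^6 = -1.
v=5: a=5^0·(≡4), b=5^2·(≡1) mod 5; (4|5)=+1, (1|5)=+1; (−1)^{0·2·2}·(+1)^2·(+1)^0 = +1.
v=7: a=7^3·(≡1), b=7^7·(≡6) mod 7; (1|7)=+1, (6|7)=-1; (−1)^{3·7·3}·(+1)^7·(-1)^3 = +1.
(-91, 51051 / ℚ) ramifies at {3, 11, 13, 17}: a division algebra.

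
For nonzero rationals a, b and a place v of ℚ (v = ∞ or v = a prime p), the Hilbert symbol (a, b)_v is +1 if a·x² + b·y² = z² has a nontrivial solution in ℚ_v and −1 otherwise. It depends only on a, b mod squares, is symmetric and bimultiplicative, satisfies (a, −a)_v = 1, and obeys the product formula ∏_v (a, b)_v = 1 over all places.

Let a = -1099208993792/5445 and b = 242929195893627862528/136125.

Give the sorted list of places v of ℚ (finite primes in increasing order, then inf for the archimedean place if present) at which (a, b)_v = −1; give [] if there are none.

(a, b) ≡ (-7735, 1190) mod (ℚ^×)²; places V = {2, 3, 5, 7, 11, 13, 17, ∞}.
(a,b)_3: α=-2, u≡2; β=-2, v≡2 (mod 3); (2|3)=-1, (2|3)=-1; sign (−1)^0·-1^-2·-1^-2 = +1.
(a,b)_13: α=1, u≡10; β=2, v≡11 (mod 13); (10|13)=+1, (11|13)=-1; sign (−1)^0·+1^2·-1^1 = -1.
(a,b)_11: α=-2, u≡3; β=-2, v≡10 (mod 11); (3|11)=+1, (10|11)=-1; sign (−1)^0·+1^-2·-1^-2 = +1.
(a,b)_5: α=-1, u≡2; β=-3, v≡2 (mod 5); (2|5)=-1, (2|5)=-1; sign (−1)^0·-1^-3·-1^-1 = +1.
(a,b)_17: α=3, u≡8; β=5, v≡1 (mod 17); (8|17)=+1, (1|17)=+1; sign (−1)^0·+1^5·+1^3 = +1.
(a,b)_∞: sgn(-7735)=−, sgn(1190)=+, so +1.
(a,b)_7: α=5, u≡2; β=11, v≡4 (mod 7); (2|7)=+1, (4|7)=+1; sign (−1)^1·+1^11·+1^5 = -1.
(a,b)_2: α=10, β=9; u≡1, v≡3 (mod 8); ε(u)ε(v)=0·1, αω(v)=10·1, βω(u)=9·0; sum ≡ 0  ⇒  +1.
Ram(-7735, 1190) = {7, 13}; no ℚ_7-point on the conic.

[7, 13]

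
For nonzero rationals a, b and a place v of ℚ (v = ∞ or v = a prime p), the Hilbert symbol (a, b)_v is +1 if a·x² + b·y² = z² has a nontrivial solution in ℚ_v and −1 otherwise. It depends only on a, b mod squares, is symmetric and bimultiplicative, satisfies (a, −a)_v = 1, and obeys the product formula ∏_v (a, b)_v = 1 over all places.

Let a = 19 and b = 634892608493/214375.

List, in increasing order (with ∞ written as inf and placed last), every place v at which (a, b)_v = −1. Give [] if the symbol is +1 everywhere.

[2, 7, 11, 37]

(a, b) ≡ (19, 54131) mod (ℚ^×)²; places V = {2, 5, 7, 11, 13, 17, 19, 37, 41, ∞}.
(a,b)_13: α=0, u≡6; β=2, v≡3 (mod 13); (6|13)=-1, (3|13)=+1; sign (−1)^0·-1^2·+1^0 = +1.
(a,b)_19: α=1, u≡1; β=1, v≡3 (mod 19); (1|19)=+1, (3|19)=-1; sign (−1)^1·+1^1·-1^1 = +1.
(a,b)_17: α=0, u≡2; β=2, v≡6 (mod 17); (2|17)=+1, (6|17)=-1; sign (−1)^0·+1^2·-1^0 = +1.
(a,b)_41: α=0, u≡19; β=2, v≡29 (mod 41); (19|41)=-1, (29|41)=-1; sign (−1)^0·-1^2·-1^0 = +1.
(a,b)_11: α=0, u≡8; β=1, v≡5 (mod 11); (8|11)=-1, (5|11)=+1; sign (−1)^0·-1^1·+1^0 = -1.
(a,b)_5: α=0, u≡4; β=-4, v≡1 (mod 5); (4|5)=+1, (1|5)=+1; sign (−1)^0·+1^-4·+1^0 = +1.
(a,b)_∞: sgn(19)=+, sgn(54131)=+, so +1.
(a,b)_2: α=0, β=0; u≡3, v≡3 (mod 8); ε(u)ε(v)=1·1, αω(v)=0·1, βω(u)=0·1; sum ≡ 1  ⇒  -1.
(a,b)_7: α=0, u≡5; β=-3, v≡5 (mod 7); (5|7)=-1, (5|7)=-1; sign (−1)^0·-1^-3·-1^0 = -1.
(a,b)_37: α=0, u≡19; β=1, v≡20 (mod 37); (19|37)=-1, (20|37)=-1; sign (−1)^0·-1^1·-1^0 = -1.
|Ram(19, 54131)| = 4, even; anisotropic at {2, 7, 11, 37}.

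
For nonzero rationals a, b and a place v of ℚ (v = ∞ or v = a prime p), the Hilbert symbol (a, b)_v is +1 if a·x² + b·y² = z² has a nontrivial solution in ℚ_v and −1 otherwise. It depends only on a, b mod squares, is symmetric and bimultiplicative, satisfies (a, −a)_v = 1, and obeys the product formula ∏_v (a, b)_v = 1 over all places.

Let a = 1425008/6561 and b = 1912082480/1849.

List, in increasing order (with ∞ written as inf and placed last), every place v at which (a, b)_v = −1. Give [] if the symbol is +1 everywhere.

Mod squares: a ≡ 527, b ≡ 124355. Check v ∈ {∞, 2, 3, 5, 7, 11, 13, 17, 19, 31, 43}.
v=17: a=17^1·(≡3), b=17^1·(≡7) mod 17; (3|17)=-1, (7|17)=-1; (−1)^{1·1·8}·(-1)^1·(-1)^1 = +1.
v=∞: 527 > 0 and 124355 > 0  ⇒  (a,b)_∞ = +1.
v=43: a=43^0·(≡15), b=43^-2·(≡18) mod 43; (15|43)=+1, (18|43)=-1; (−1)^{0·-2·21}·(+1)^-2·(-1)^0 = +1.
v=3: a=3^-8·(≡2), b=3^0·(≡2) mod 3; (2|3)=-1, (2|3)=-1; (−1)^{-8·0·1}·(-1)^0·(-1)^-8 = +1.
v=11: a=11^0·(≡7), b=11^1·(≡6) mod 11; (7|11)=-1, (6|11)=-1; (−1)^{0·1·5}·(-1)^1·(-1)^0 = -1.
v=2: v_2(a)=4, v_2(b)=4; units ≡ 7, 3 (mod 8); ε·ε+αω+βω = 1·1+4·1+4·0 ≡ 1  ⇒  (a,b)_2 = -1.
v=5: a=5^0·(≡3), b=5^1·(≡4) mod 5; (3|5)=-1, (4|5)=+1; (−1)^{0·1·2}·(-1)^1·(+1)^0 = -1.
v=7: a=7^0·(≡2), b=7^1·(≡3) mod 7; (2|7)=+1, (3|7)=-1; (−1)^{0·1·3}·(+1)^1·(-1)^0 = +1.
v=13: a=13^2·(≡11), b=13^0·(≡3) mod 13; (11|13)=-1, (3|13)=+1; (−1)^{2·0·6}·(-1)^0·(+1)^2 = +1.
v=31: a=31^1·(≡23), b=31^2·(≡5) mod 31; (23|31)=-1, (5|31)=+1; (−1)^{1·2·15}·(-1)^2·(+1)^1 = +1.
v=19: a=19^0·(≡14), b=19^1·(≡17) mod 19; (14|19)=-1, (17|19)=+1; (−1)^{0·1·9}·(-1)^1·(+1)^0 = -1.
(527, 124355 / ℚ) ramifies at {2, 5, 11, 19}: a division algebra.

[2, 5, 11, 19]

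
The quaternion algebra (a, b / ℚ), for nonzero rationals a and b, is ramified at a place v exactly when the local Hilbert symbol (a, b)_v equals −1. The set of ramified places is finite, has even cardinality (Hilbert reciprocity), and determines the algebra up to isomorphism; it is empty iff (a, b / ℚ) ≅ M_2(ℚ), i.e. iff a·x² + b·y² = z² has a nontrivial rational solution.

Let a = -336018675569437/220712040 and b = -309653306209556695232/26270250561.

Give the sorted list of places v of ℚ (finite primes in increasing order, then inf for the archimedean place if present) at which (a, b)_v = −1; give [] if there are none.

[2, 5, 7, inf]

(a, b) ≡ (-1330, -323) mod (ℚ^×)²; places V = {2, 3, 5, 7, 11, 17, 19, 23, 29, 37, ∞}.
(a,b)_23: α=0, u≡8; β=-2, v≡19 (mod 23); (8|23)=+1, (19|23)=-1; sign (−1)^0·+1^-2·-1^0 = +1.
(a,b)_5: α=-1, u≡1; β=0, v≡3 (mod 5); (1|5)=+1, (3|5)=-1; sign (−1)^0·+1^0·-1^-1 = -1.
(a,b)_∞: sgn(-1330)=−, sgn(-323)=−, so -1.
(a,b)_19: α=5, u≡5; β=5, v≡12 (mod 19); (5|19)=+1, (12|19)=-1; sign (−1)^1·+1^5·-1^5 = +1.
(a,b)_29: α=-2, u≡5; β=-2, v≡4 (mod 29); (5|29)=+1, (4|29)=+1; sign (−1)^0·+1^-2·+1^-2 = +1.
(a,b)_37: α=2, u≡6; β=2, v≡16 (mod 37); (6|37)=-1, (16|37)=+1; sign (−1)^0·-1^2·+1^2 = +1.
(a,b)_11: α=0, u≡3; β=2, v≡2 (mod 11); (3|11)=+1, (2|11)=-1; sign (−1)^0·+1^2·-1^0 = +1.
(a,b)_7: α=3, u≡6; β=4, v≡5 (mod 7); (6|7)=-1, (5|7)=-1; sign (−1)^0·-1^4·-1^3 = -1.
(a,b)_2: α=-3, β=6; u≡7, v≡5 (mod 8); ε(u)ε(v)=1·0, αω(v)=-3·1, βω(u)=6·0; sum ≡ 1  ⇒  -1.
(a,b)_3: α=-8, u≡2; β=-10, v≡1 (mod 3); (2|3)=-1, (1|3)=+1; sign (−1)^0·-1^-10·+1^-8 = +1.
(a,b)_17: α=2, u≡1; β=3, v≡4 (mod 17); (1|17)=+1, (4|17)=+1; sign (−1)^0·+1^3·+1^2 = +1.
|Ram(-1330, -323)| = 4, even; anisotropic at {2, 5, 7, ∞}.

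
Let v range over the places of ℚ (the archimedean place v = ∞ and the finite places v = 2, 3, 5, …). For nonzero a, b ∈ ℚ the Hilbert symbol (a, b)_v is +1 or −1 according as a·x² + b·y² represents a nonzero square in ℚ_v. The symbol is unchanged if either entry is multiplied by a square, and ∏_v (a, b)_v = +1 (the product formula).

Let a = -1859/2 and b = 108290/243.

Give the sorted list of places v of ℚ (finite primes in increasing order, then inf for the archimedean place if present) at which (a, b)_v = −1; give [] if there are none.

[3, 5, 11, 17]

Mod squares: a ≡ -22, b ≡ 6630. Check v ∈ {∞, 2, 3, 5, 7, 11, 13, 17}.
v=11: a=11^1·(≡9), b=11^0·(≡6) mod 11; (9|11)=+1, (6|11)=-1; (−1)^{1·0·5}·(+1)^0·(-1)^1 = -1.
v=2: v_2(a)=-1, v_2(b)=1; units ≡ 5, 3 (mod 8); ε·ε+αω+βω = 0·1+-1·1+1·1 ≡ 0  ⇒  (a,b)_2 = +1.
v=7: a=7^0·(≡5), b=7^2·(≡1) mod 7; (5|7)=-1, (1|7)=+1; (−1)^{0·2·3}·(-1)^2·(+1)^0 = +1.
v=13: a=13^2·(≡1), b=13^1·(≡4) mod 13; (1|13)=+1, (4|13)=+1; (−1)^{2·1·6}·(+1)^1·(+1)^2 = +1.
v=∞: -22 < 0 and 6630 > 0  ⇒  (a,b)_∞ = +1.
v=5: a=5^0·(≡3), b=5^1·(≡1) mod 5; (3|5)=-1, (1|5)=+1; (−1)^{0·1·2}·(-1)^1·(+1)^0 = -1.
v=17: a=17^0·(≡14), b=17^1·(≡16) mod 17; (14|17)=-1, (16|17)=+1; (−1)^{0·1·8}·(-1)^1·(+1)^0 = -1.
v=3: a=3^0·(≡2), b=3^-5·(≡2) mod 3; (2|3)=-1, (2|3)=-1; (−1)^{0·-5·1}·(-1)^-5·(-1)^0 = -1.
(-22, 6630 / ℚ) ramifies at {3, 5, 11, 17}: a division algebra.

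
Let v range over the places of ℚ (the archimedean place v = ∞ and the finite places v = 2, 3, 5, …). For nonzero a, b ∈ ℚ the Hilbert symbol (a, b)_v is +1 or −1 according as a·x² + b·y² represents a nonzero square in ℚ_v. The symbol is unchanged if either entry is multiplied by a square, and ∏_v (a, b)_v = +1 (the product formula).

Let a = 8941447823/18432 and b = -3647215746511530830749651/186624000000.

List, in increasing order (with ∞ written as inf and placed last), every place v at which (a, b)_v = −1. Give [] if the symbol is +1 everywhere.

[2, 29]

Mod squares: a ≡ 3016174, b ≡ -19. Check v ∈ {∞, 2, 3, 5, 7, 11, 17, 19, 23, 29}.
v=19: a=19^1·(≡5), b=19^3·(≡13) mod 19; (5|19)=+1, (13|19)=-1; (−1)^{1·3·9}·(+1)^3·(-1)^1 = +1.
v=29: a=29^1·(≡8), b=29^2·(≡15) mod 29; (8|29)=-1, (15|29)=-1; (−1)^{1·2·14}·(-1)^2·(-1)^1 = -1.
v=23: a=23^1·(≡15), b=23^2·(≡4) mod 23; (15|23)=-1, (4|23)=+1; (−1)^{1·2·11}·(-1)^2·(+1)^1 = +1.
v=3: a=3^-2·(≡1), b=3^-6·(≡2) mod 3; (1|3)=+1, (2|3)=-1; (−1)^{-2·-6·1}·(+1)^-6·(-1)^-2 = +1.
v=2: v_2(a)=-11, v_2(b)=-14; units ≡ 7, 5 (mod 8); ε·ε+αω+βω = 1·0+-11·1+-14·0 ≡ 1  ⇒  (a,b)_2 = -1.
v=∞: 3016174 > 0 and -19 < 0  ⇒  (a,b)_∞ = +1.
v=7: a=7^3·(≡4), b=7^10·(≡1) mod 7; (4|7)=+1, (1|7)=+1; (−1)^{3·10·3}·(+1)^10·(+1)^3 = +1.
v=17: a=17^1·(≡12), b=17^2·(≡4) mod 17; (12|17)=-1, (4|17)=+1; (−1)^{1·2·8}·(-1)^2·(+1)^1 = +1.
v=5: a=5^0·(≡4), b=5^-6·(≡4) mod 5; (4|5)=+1, (4|5)=+1; (−1)^{0·-6·2}·(+1)^-6·(+1)^0 = +1.
v=11: a=11^2·(≡8), b=11^4·(≡1) mod 11; (8|11)=-1, (1|11)=+1; (−1)^{2·4·5}·(-1)^4·(+1)^2 = +1.
|Ram(3016174, -19)| = 2, even; anisotropic at {2, 29}.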